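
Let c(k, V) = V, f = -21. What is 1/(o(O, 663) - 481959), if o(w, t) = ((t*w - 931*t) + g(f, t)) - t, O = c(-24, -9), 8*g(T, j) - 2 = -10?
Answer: -1/1105843 ≈ -9.0429e-7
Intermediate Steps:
g(T, j) = -1 (g(T, j) = ¼ + (⅛)*(-10) = ¼ - 5/4 = -1)
O = -9
o(w, t) = -1 - 932*t + t*w (o(w, t) = ((t*w - 931*t) - 1) - t = ((-931*t + t*w) - 1) - t = (-1 - 931*t + t*w) - t = -1 - 932*t + t*w)
1/(o(O, 663) - 481959) = 1/((-1 - 932*663 + 663*(-9)) - 481959) = 1/((-1 - 617916 - 5967) - 481959) = 1/(-623884 - 481959) = 1/(-1105843) = -1/1105843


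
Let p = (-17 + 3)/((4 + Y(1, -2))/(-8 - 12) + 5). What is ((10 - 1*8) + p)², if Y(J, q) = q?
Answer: 36/49 ≈ 0.73469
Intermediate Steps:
p = -20/7 (p = (-17 + 3)/((4 - 2)/(-8 - 12) + 5) = -14/(2/(-20) + 5) = -14/(2*(-1/20) + 5) = -14/(-⅒ + 5) = -14/49/10 = -14*10/49 = -20/7 ≈ -2.8571)
((10 - 1*8) + p)² = ((10 - 1*8) - 20/7)² = ((10 - 8) - 20/7)² = (2 - 20/7)² = (-6/7)² = 36/49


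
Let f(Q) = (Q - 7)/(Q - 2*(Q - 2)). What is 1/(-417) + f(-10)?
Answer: -7103/5838 ≈ -1.2167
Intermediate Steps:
f(Q) = (-7 + Q)/(4 - Q) (f(Q) = (-7 + Q)/(Q - 2*(-2 + Q)) = (-7 + Q)/(Q + (4 - 2*Q)) = (-7 + Q)/(4 - Q))
1/(-417) + f(-10) = 1/(-417) + (7 - 1*(-10))/(-4 - 10) = -1/417 + (7 + 10)/(-14) = -1/417 - 1/14*17 = -1/417 - 17/14 = -7103/5838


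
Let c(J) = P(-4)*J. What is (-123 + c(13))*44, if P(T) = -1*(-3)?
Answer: -3696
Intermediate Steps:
P(T) = 3
c(J) = 3*J
(-123 + c(13))*44 = (-123 + 3*13)*44 = (-123 + 39)*44 = -84*44 = -3696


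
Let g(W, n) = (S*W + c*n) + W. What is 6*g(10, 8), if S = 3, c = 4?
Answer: 432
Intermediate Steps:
g(W, n) = 4*W + 4*n (g(W, n) = (3*W + 4*n) + W = 4*W + 4*n)
6*g(10, 8) = 6*(4*10 + 4*8) = 6*(40 + 32) = 6*72 = 432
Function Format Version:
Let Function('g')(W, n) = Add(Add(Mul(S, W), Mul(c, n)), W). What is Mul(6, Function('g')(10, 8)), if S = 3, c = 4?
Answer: 432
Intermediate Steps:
Function('g')(W, n) = Add(Mul(4, W), Mul(4, n)) (Function('g')(W, n) = Add(Add(Mul(3, W), Mul(4, n)), W) = Add(Mul(4, W), Mul(4, n)))
Mul(6, Function('g')(10, 8)) = Mul(6, Add(Mul(4, 10), Mul(4, 8))) = Mul(6, Add(40, 32)) = Mul(6, 72) = 432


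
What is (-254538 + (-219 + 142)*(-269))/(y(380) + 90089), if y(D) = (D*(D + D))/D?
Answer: -233825/90849 ≈ -2.5738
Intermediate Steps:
y(D) = 2*D (y(D) = (D*(2*D))/D = (2*D²)/D = 2*D)
(-254538 + (-219 + 142)*(-269))/(y(380) + 90089) = (-254538 + (-219 + 142)*(-269))/(2*380 + 90089) = (-254538 - 77*(-269))/(760 + 90089) = (-254538 + 20713)/90849 = -233825*1/90849 = -233825/90849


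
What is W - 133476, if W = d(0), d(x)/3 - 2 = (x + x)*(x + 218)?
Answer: -133470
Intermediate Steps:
d(x) = 6 + 6*x*(218 + x) (d(x) = 6 + 3*((x + x)*(x + 218)) = 6 + 3*((2*x)*(218 + x)) = 6 + 3*(2*x*(218 + x)) = 6 + 6*x*(218 + x))
W = 6 (W = 6 + 6*0² + 1308*0 = 6 + 6*0 + 0 = 6 + 0 + 0 = 6)
W - 133476 = 6 - 133476 = -133470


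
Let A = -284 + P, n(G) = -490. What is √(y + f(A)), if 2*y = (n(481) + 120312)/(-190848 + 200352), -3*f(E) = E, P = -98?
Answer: √83825742/792 ≈ 11.560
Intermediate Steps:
A = -382 (A = -284 - 98 = -382)
f(E) = -E/3
y = 59911/9504 (y = ((-490 + 120312)/(-190848 + 200352))/2 = (119822/9504)/2 = (119822*(1/9504))/2 = (½)*(59911/4752) = 59911/9504 ≈ 6.3038)
√(y + f(A)) = √(59911/9504 - ⅓*(-382)) = √(59911/9504 + 382/3) = √(1270087/9504) = √83825742/792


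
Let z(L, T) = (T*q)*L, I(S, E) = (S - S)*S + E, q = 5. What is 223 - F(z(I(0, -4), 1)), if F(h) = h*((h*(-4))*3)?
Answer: 5023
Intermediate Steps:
I(S, E) = E (I(S, E) = 0*S + E = 0 + E = E)
z(L, T) = 5*L*T (z(L, T) = (T*5)*L = (5*T)*L = 5*L*T)
F(h) = -12*h² (F(h) = h*(-4*h*3) = h*(-12*h) = -12*h²)
223 - F(z(I(0, -4), 1)) = 223 - (-12)*(5*(-4)*1)² = 223 - (-12)*(-20)² = 223 - (-12)*400 = 223 - 1*(-4800) = 223 + 4800 = 5023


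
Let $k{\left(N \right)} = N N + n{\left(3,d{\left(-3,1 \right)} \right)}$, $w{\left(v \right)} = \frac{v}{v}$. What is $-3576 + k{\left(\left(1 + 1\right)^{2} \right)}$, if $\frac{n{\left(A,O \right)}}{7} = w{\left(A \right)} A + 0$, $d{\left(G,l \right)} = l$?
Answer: $-3539$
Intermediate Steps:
$w{\left(v \right)} = 1$
$n{\left(A,O \right)} = 7 A$ ($n{\left(A,O \right)} = 7 \left(1 A + 0\right) = 7 \left(A + 0\right) = 7 A$)
$k{\left(N \right)} = 21 + N^{2}$ ($k{\left(N \right)} = N N + 7 \cdot 3 = N^{2} + 21 = 21 + N^{2}$)
$-3576 + k{\left(\left(1 + 1\right)^{2} \right)} = -3576 + \left(21 + \left(\left(1 + 1\right)^{2}\right)^{2}\right) = -3576 + \left(21 + \left(2^{2}\right)^{2}\right) = -3576 + \left(21 + 4^{2}\right) = -3576 + \left(21 + 16\right) = -3576 + 37 = -3539$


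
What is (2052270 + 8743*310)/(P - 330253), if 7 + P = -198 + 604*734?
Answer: 2381300/56439 ≈ 42.192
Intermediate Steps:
P = 443131 (P = -7 + (-198 + 604*734) = -7 + (-198 + 443336) = -7 + 443138 = 443131)
(2052270 + 8743*310)/(P - 330253) = (2052270 + 8743*310)/(443131 - 330253) = (2052270 + 2710330)/112878 = 4762600*(1/112878) = 2381300/56439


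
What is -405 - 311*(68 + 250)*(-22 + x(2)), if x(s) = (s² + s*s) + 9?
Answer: 494085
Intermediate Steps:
x(s) = 9 + 2*s² (x(s) = (s² + s²) + 9 = 2*s² + 9 = 9 + 2*s²)
-405 - 311*(68 + 250)*(-22 + x(2)) = -405 - 311*(68 + 250)*(-22 + (9 + 2*2²)) = -405 - 98898*(-22 + (9 + 2*4)) = -405 - 98898*(-22 + (9 + 8)) = -405 - 98898*(-22 + 17) = -405 - 98898*(-5) = -405 - 311*(-1590) = -405 + 494490 = 494085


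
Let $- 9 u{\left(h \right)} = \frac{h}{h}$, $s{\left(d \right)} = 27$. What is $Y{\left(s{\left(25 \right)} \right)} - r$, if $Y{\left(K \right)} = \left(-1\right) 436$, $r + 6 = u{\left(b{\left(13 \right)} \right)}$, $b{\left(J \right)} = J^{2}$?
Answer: $- \frac{3869}{9} \approx -429.89$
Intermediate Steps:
$u{\left(h \right)} = - \frac{1}{9}$ ($u{\left(h \right)} = - \frac{h \frac{1}{h}}{9} = \left(- \frac{1}{9}\right) 1 = - \frac{1}{9}$)
$r = - \frac{55}{9}$ ($r = -6 - \frac{1}{9} = - \frac{55}{9} \approx -6.1111$)
$Y{\left(K \right)} = -436$
$Y{\left(s{\left(25 \right)} \right)} - r = -436 - - \frac{55}{9} = -436 + \frac{55}{9} = - \frac{3869}{9}$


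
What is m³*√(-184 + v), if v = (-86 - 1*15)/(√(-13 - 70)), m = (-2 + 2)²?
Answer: 0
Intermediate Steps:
m = 0 (m = 0² = 0)
v = 101*I*√83/83 (v = (-86 - 15)/(√(-83)) = -101*(-I*√83/83) = -(-101)*I*√83/83 = 101*I*√83/83 ≈ 11.086*I)
m³*√(-184 + v) = 0³*√(-184 + 101*I*√83/83) = 0*√(-184 + 101*I*√83/83) = 0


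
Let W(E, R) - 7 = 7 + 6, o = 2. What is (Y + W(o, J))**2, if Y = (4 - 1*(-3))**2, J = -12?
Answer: 4761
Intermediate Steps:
W(E, R) = 20 (W(E, R) = 7 + (7 + 6) = 7 + 13 = 20)
Y = 49 (Y = (4 + 3)**2 = 7**2 = 49)
(Y + W(o, J))**2 = (49 + 20)**2 = 69**2 = 4761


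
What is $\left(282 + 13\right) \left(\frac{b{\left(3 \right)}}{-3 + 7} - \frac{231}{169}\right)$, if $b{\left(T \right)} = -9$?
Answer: $- \frac{721275}{676} \approx -1067.0$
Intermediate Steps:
$\left(282 + 13\right) \left(\frac{b{\left(3 \right)}}{-3 + 7} - \frac{231}{169}\right) = \left(282 + 13\right) \left(- \frac{9}{-3 + 7} - \frac{231}{169}\right) = 295 \left(- \frac{9}{4} - \frac{231}{169}\right) = 295 \left(- \frac{2445}{676}\right) = - \frac{721275}{676}$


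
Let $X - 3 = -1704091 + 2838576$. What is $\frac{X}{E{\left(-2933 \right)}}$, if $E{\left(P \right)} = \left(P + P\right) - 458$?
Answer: $- \frac{283622}{1581} \approx -179.39$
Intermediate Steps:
$E{\left(P \right)} = -458 + 2 P$ ($E{\left(P \right)} = 2 P - 458 = -458 + 2 P$)
$X = 1134488$ ($X = 3 + \left(-1704091 + 2838576\right) = 3 + 1134485 = 1134488$)
$\frac{X}{E{\left(-2933 \right)}} = \frac{1134488}{-458 + 2 \left(-2933\right)} = \frac{1134488}{-458 - 5866} = \frac{1134488}{-6324} = 1134488 \left(- \frac{1}{6324}\right) = - \frac{283622}{1581}$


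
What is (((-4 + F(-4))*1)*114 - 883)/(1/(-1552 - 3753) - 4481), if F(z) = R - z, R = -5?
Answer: 7708165/23771706 ≈ 0.32426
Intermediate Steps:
F(z) = -5 - z
(((-4 + F(-4))*1)*114 - 883)/(1/(-1552 - 3753) - 4481) = (((-4 + (-5 - 1*(-4)))*1)*114 - 883)/(1/(-1552 - 3753) - 4481) = (((-4 + (-5 + 4))*1)*114 - 883)/(1/(-5305) - 4481) = (((-4 - 1)*1)*114 - 883)/(-1/5305 - 4481) = (-5*1*114 - 883)/(-23771706/5305) = (-5*114 - 883)*(-5305/23771706) = (-570 - 883)*(-5305/23771706) = -1453*(-5305/23771706) = 7708165/23771706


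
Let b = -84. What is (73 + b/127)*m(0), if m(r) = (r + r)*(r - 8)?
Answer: 0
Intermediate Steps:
m(r) = 2*r*(-8 + r) (m(r) = (2*r)*(-8 + r) = 2*r*(-8 + r))
(73 + b/127)*m(0) = (73 - 84/127)*(2*0*(-8 + 0)) = (73 - 84*1/127)*(2*0*(-8)) = (73 - 84/127)*0 = (9187/127)*0 = 0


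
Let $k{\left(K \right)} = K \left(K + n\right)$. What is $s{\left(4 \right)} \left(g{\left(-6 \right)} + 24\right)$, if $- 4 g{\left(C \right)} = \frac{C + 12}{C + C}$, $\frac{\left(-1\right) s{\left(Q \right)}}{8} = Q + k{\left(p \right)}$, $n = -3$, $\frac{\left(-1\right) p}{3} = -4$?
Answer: $-21616$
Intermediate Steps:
$p = 12$ ($p = \left(-3\right) \left(-4\right) = 12$)
$k{\left(K \right)} = K \left(-3 + K\right)$ ($k{\left(K \right)} = K \left(K - 3\right) = K \left(-3 + K\right)$)
$s{\left(Q \right)} = -864 - 8 Q$ ($s{\left(Q \right)} = - 8 \left(Q + 12 \left(-3 + 12\right)\right) = - 8 \left(Q + 12 \cdot 9\right) = - 8 \left(Q + 108\right) = - 8 \left(108 + Q\right) = -864 - 8 Q$)
$g{\left(C \right)} = - \frac{12 + C}{8 C}$ ($g{\left(C \right)} = - \frac{\left(C + 12\right) \frac{1}{C + C}}{4} = - \frac{\left(12 + C\right) \frac{1}{2 C}}{4} = - \frac{\frac{1}{2} \frac{1}{C} \left(12 + C\right)}{4} = - \frac{12 + C}{8 C}$)
$s{\left(4 \right)} \left(g{\left(-6 \right)} + 24\right) = \left(-864 - 32\right) \left(\frac{-12 - -6}{8 \left(-6\right)} + 24\right) = \left(-864 - 32\right) \left(\frac{1}{8} \left(- \frac{1}{6}\right) \left(-12 + 6\right) + 24\right) = - 896 \left(\frac{1}{8} \left(- \frac{1}{6}\right) \left(-6\right) + 24\right) = - 896 \left(\frac{1}{8} + 24\right) = \left(-896\right) \frac{193}{8} = -21616$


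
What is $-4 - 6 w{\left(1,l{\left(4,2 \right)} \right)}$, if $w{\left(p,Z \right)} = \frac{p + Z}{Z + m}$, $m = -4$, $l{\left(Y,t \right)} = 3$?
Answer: $20$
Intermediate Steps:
$w{\left(p,Z \right)} = \frac{Z + p}{-4 + Z}$ ($w{\left(p,Z \right)} = \frac{p + Z}{Z - 4} = \frac{Z + p}{-4 + Z}$)
$-4 - 6 w{\left(1,l{\left(4,2 \right)} \right)} = -4 - 6 \frac{3 + 1}{-4 + 3} = -4 - 6 \frac{1}{-1} \cdot 4 = -4 - 6 \left(\left(-1\right) 4\right) = -4 - -24 = -4 + 24 = 20$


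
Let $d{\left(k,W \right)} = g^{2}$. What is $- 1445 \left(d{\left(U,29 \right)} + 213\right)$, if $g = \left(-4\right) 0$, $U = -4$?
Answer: $-307785$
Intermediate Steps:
$g = 0$
$d{\left(k,W \right)} = 0$ ($d{\left(k,W \right)} = 0^{2} = 0$)
$- 1445 \left(d{\left(U,29 \right)} + 213\right) = - 1445 \left(0 + 213\right) = \left(-1445\right) 213 = -307785$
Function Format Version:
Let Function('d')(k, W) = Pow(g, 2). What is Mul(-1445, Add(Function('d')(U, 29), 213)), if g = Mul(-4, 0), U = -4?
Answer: -307785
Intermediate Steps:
g = 0
Function('d')(k, W) = 0 (Function('d')(k, W) = Pow(0, 2) = 0)
Mul(-1445, Add(Function('d')(U, 29), 213)) = Mul(-1445, Add(0, 213)) = Mul(-1445, 213) = -307785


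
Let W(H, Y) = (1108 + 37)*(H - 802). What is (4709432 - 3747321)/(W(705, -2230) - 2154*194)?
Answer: -962111/528941 ≈ -1.8189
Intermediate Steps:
W(H, Y) = -918290 + 1145*H (W(H, Y) = 1145*(-802 + H) = -918290 + 1145*H)
(4709432 - 3747321)/(W(705, -2230) - 2154*194) = (4709432 - 3747321)/((-918290 + 1145*705) - 2154*194) = 962111/((-918290 + 807225) - 417876) = 962111/(-111065 - 417876) = 962111/(-528941) = 962111*(-1/528941) = -962111/528941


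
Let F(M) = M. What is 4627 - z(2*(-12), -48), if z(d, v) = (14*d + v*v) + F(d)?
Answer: 2683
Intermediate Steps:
z(d, v) = v² + 15*d (z(d, v) = (14*d + v*v) + d = (14*d + v²) + d = (v² + 14*d) + d = v² + 15*d)
4627 - z(2*(-12), -48) = 4627 - ((-48)² + 15*(2*(-12))) = 4627 - (2304 + 15*(-24)) = 4627 - (2304 - 360) = 4627 - 1*1944 = 4627 - 1944 = 2683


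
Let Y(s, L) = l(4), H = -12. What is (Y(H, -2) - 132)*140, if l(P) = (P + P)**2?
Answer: -9520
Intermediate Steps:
l(P) = 4*P**2 (l(P) = (2*P)**2 = 4*P**2)
Y(s, L) = 64 (Y(s, L) = 4*4**2 = 4*16 = 64)
(Y(H, -2) - 132)*140 = (64 - 132)*140 = -68*140 = -9520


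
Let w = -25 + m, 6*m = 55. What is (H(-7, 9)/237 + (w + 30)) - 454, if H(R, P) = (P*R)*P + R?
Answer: -209629/474 ≈ -442.26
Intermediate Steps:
m = 55/6 (m = (⅙)*55 = 55/6 ≈ 9.1667)
H(R, P) = R + R*P² (H(R, P) = R*P² + R = R + R*P²)
w = -95/6 (w = -25 + 55/6 = -95/6 ≈ -15.833)
(H(-7, 9)/237 + (w + 30)) - 454 = (-7*(1 + 9²)/237 + (-95/6 + 30)) - 454 = (-7*(1 + 81)*(1/237) + 85/6) - 454 = (-7*82*(1/237) + 85/6) - 454 = (-574*1/237 + 85/6) - 454 = (-574/237 + 85/6) - 454 = 5567/474 - 454 = -209629/474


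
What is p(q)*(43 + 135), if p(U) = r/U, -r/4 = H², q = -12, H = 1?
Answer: 178/3 ≈ 59.333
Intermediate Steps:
r = -4 (r = -4*1² = -4*1 = -4)
p(U) = -4/U
p(q)*(43 + 135) = (-4/(-12))*(43 + 135) = -4*(-1/12)*178 = (⅓)*178 = 178/3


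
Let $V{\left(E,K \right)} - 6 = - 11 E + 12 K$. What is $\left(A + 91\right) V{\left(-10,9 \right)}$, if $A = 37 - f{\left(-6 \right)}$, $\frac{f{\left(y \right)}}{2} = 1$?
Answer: $28224$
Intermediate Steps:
$V{\left(E,K \right)} = 6 - 11 E + 12 K$ ($V{\left(E,K \right)} = 6 - \left(- 12 K + 11 E\right) = 6 - 11 E + 12 K$)
$f{\left(y \right)} = 2$ ($f{\left(y \right)} = 2 \cdot 1 = 2$)
$A = 35$ ($A = 37 - 2 = 35$)
$\left(A + 91\right) V{\left(-10,9 \right)} = \left(35 + 91\right) \left(6 - -110 + 12 \cdot 9\right) = 126 \left(6 + 110 + 108\right) = 126 \cdot 224 = 28224$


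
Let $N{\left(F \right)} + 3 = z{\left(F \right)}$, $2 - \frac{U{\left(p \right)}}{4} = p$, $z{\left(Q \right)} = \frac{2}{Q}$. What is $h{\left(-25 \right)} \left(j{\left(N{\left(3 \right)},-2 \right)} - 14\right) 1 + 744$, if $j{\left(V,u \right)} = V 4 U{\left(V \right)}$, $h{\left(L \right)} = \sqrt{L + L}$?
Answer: $744 - \frac{7910 i \sqrt{2}}{9} \approx 744.0 - 1242.9 i$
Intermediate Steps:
$U{\left(p \right)} = 8 - 4 p$
$N{\left(F \right)} = -3 + \frac{2}{F}$
$h{\left(L \right)} = \sqrt{2} \sqrt{L}$ ($h{\left(L \right)} = \sqrt{2 L} = \sqrt{2} \sqrt{L}$)
$j{\left(V,u \right)} = 4 V \left(8 - 4 V\right)$ ($j{\left(V,u \right)} = V 4 \left(8 - 4 V\right) = 4 V \left(8 - 4 V\right)$)
$h{\left(-25 \right)} \left(j{\left(N{\left(3 \right)},-2 \right)} - 14\right) 1 + 744 = \sqrt{2} \sqrt{-25} \left(16 \left(-3 + \frac{2}{3}\right) \left(2 - \left(-3 + \frac{2}{3}\right)\right) - 14\right) 1 + 744 = \sqrt{2} \cdot 5 i \left(16 \left(-3 + 2 \cdot \frac{1}{3}\right) \left(2 - \left(-3 + 2 \cdot \frac{1}{3}\right)\right) - 14\right) 1 + 744 = 5 i \sqrt{2} \left(16 \left(-3 + \frac{2}{3}\right) \left(2 - \left(-3 + \frac{2}{3}\right)\right) - 14\right) 1 + 744 = 5 i \sqrt{2} \left(16 \left(- \frac{7}{3}\right) \left(2 - - \frac{7}{3}\right) - 14\right) 1 + 744 = 5 i \sqrt{2} \left(16 \left(- \frac{7}{3}\right) \left(2 + \frac{7}{3}\right) - 14\right) 1 + 744 = 5 i \sqrt{2} \left(16 \left(- \frac{7}{3}\right) \frac{13}{3} - 14\right) 1 + 744 = 5 i \sqrt{2} \left(- \frac{1456}{9} - 14\right) 1 + 744 = 5 i \sqrt{2} \left(\left(- \frac{1582}{9}\right) 1\right) + 744 = 5 i \sqrt{2} \left(- \frac{1582}{9}\right) + 744 = - \frac{7910 i \sqrt{2}}{9} + 744 = 744 - \frac{7910 i \sqrt{2}}{9}$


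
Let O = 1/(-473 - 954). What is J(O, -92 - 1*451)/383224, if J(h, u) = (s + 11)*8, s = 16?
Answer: 27/47903 ≈ 0.00056364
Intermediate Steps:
O = -1/1427 (O = 1/(-1427) = -1/1427 ≈ -0.00070077)
J(h, u) = 216 (J(h, u) = (16 + 11)*8 = 27*8 = 216)
J(O, -92 - 1*451)/383224 = 216/383224 = 216*(1/383224) = 27/47903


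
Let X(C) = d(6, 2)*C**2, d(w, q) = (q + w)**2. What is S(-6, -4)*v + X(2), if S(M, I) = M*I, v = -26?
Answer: -368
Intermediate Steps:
S(M, I) = I*M
X(C) = 64*C**2 (X(C) = (2 + 6)**2*C**2 = 8**2*C**2 = 64*C**2)
S(-6, -4)*v + X(2) = -4*(-6)*(-26) + 64*2**2 = 24*(-26) + 64*4 = -624 + 256 = -368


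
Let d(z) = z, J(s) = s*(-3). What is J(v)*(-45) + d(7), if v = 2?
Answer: 277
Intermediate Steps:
J(s) = -3*s
J(v)*(-45) + d(7) = -3*2*(-45) + 7 = -6*(-45) + 7 = 270 + 7 = 277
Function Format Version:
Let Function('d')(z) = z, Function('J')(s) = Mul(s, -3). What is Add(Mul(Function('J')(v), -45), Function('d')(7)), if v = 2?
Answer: 277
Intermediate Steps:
Function('J')(s) = Mul(-3, s)
Add(Mul(Function('J')(v), -45), Function('d')(7)) = Add(Mul(Mul(-3, 2), -45), 7) = Add(Mul(-6, -45), 7) = Add(270, 7) = 277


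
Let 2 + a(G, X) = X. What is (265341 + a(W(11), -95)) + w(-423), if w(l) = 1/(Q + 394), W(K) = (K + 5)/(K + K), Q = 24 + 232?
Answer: 172408601/650 ≈ 2.6524e+5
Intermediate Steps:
Q = 256
W(K) = (5 + K)/(2*K) (W(K) = (5 + K)/((2*K)) = (5 + K)*(1/(2*K)) = (5 + K)/(2*K))
a(G, X) = -2 + X
w(l) = 1/650 (w(l) = 1/(256 + 394) = 1/650)
(265341 + a(W(11), -95)) + w(-423) = (265341 + (-2 - 95)) + 1/650 = (265341 - 97) + 1/650 = 265244 + 1/650 = 172408601/650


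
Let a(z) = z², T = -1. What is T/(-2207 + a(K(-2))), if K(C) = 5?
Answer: 1/2182 ≈ 0.00045829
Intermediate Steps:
T/(-2207 + a(K(-2))) = -1/(-2207 + 5²) = -1/(-2207 + 25) = -1/(-2182) = -1*(-1/2182) = 1/2182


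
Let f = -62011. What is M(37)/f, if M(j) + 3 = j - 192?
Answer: 158/62011 ≈ 0.0025479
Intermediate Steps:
M(j) = -195 + j (M(j) = -3 + (j - 192) = -3 + (-192 + j) = -195 + j)
M(37)/f = (-195 + 37)/(-62011) = -158*(-1/62011) = 158/62011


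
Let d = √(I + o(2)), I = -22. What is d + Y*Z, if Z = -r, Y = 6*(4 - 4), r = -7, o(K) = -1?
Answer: I*√23 ≈ 4.7958*I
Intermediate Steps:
Y = 0 (Y = 6*0 = 0)
d = I*√23 (d = √(-22 - 1) = √(-23) = I*√23 ≈ 4.7958*I)
Z = 7 (Z = -1*(-7) = 7)
d + Y*Z = I*√23 + 0*7 = I*√23 + 0 = I*√23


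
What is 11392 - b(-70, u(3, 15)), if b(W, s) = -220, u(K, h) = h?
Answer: 11612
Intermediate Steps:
11392 - b(-70, u(3, 15)) = 11392 - 1*(-220) = 11392 + 220 = 11612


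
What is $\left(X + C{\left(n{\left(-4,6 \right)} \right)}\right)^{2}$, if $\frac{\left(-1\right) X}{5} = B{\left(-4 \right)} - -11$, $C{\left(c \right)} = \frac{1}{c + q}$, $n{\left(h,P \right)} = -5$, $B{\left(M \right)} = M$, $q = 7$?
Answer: $\frac{4761}{4} \approx 1190.3$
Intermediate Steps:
$C{\left(c \right)} = \frac{1}{7 + c}$ ($C{\left(c \right)} = \frac{1}{c + 7} = \frac{1}{7 + c}$)
$X = -35$ ($X = - 5 \left(-4 - -11\right) = - 5 \left(-4 + 11\right) = \left(-5\right) 7 = -35$)
$\left(X + C{\left(n{\left(-4,6 \right)} \right)}\right)^{2} = \left(-35 + \frac{1}{7 - 5}\right)^{2} = \left(-35 + \frac{1}{2}\right)^{2} = \left(- \frac{69}{2}\right)^{2} = \frac{4761}{4}$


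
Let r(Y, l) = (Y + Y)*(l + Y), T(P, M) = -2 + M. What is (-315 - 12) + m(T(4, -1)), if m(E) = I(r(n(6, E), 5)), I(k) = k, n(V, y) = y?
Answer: -339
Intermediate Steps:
r(Y, l) = 2*Y*(Y + l) (r(Y, l) = (2*Y)*(Y + l) = 2*Y*(Y + l))
m(E) = 2*E*(5 + E) (m(E) = 2*E*(E + 5) = 2*E*(5 + E))
(-315 - 12) + m(T(4, -1)) = (-315 - 12) + 2*(-2 - 1)*(5 + (-2 - 1)) = -327 + 2*(-3)*(5 - 3) = -327 + 2*(-3)*2 = -327 - 12 = -339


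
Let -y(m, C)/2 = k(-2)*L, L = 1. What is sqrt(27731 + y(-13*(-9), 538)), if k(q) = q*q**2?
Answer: 3*sqrt(3083) ≈ 166.57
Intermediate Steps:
k(q) = q**3
y(m, C) = 16 (y(m, C) = -2*(-2)**3 = -(-16) = -2*(-8) = 16)
sqrt(27731 + y(-13*(-9), 538)) = sqrt(27731 + 16) = sqrt(27747) = 3*sqrt(3083)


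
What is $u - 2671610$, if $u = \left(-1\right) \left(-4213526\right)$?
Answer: $1541916$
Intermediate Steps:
$u = 4213526$
$u - 2671610 = 4213526 - 2671610 = 1541916$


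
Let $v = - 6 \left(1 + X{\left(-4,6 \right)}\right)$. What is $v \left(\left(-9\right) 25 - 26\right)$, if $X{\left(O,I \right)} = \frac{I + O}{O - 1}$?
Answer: $\frac{4518}{5} \approx 903.6$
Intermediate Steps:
$X{\left(O,I \right)} = \frac{I + O}{-1 + O}$
$v = - \frac{18}{5}$ ($v = - 6 \left(1 + \frac{6 - 4}{-1 - 4}\right) = - 6 \left(1 + \frac{1}{-5} \cdot 2\right) = - 6 \left(1 - \frac{2}{5}\right) = \left(-6\right) \frac{3}{5} = - \frac{18}{5} \approx -3.6$)
$v \left(\left(-9\right) 25 - 26\right) = - \frac{18 \left(\left(-9\right) 25 - 26\right)}{5} = - \frac{18 \left(-225 - 26\right)}{5} = \left(- \frac{18}{5}\right) \left(-251\right) = \frac{4518}{5}$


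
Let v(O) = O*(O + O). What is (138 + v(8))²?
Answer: 70756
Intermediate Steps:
v(O) = 2*O² (v(O) = O*(2*O) = 2*O²)
(138 + v(8))² = (138 + 2*8²)² = (138 + 2*64)² = (138 + 128)² = 266² = 70756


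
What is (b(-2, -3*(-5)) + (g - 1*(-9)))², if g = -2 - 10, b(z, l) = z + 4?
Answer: 1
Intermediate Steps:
b(z, l) = 4 + z
g = -12
(b(-2, -3*(-5)) + (g - 1*(-9)))² = ((4 - 2) + (-12 - 1*(-9)))² = (2 + (-12 + 9))² = (2 - 3)² = (-1)² = 1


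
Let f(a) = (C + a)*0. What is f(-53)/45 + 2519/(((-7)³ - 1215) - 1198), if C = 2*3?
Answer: -2519/2756 ≈ -0.91401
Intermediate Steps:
C = 6
f(a) = 0 (f(a) = (6 + a)*0 = 0)
f(-53)/45 + 2519/(((-7)³ - 1215) - 1198) = 0/45 + 2519/(((-7)³ - 1215) - 1198) = 0*(1/45) + 2519/((-343 - 1215) - 1198) = 0 + 2519/(-1558 - 1198) = 0 + 2519/(-2756) = 0 + 2519*(-1/2756) = 0 - 2519/2756 = -2519/2756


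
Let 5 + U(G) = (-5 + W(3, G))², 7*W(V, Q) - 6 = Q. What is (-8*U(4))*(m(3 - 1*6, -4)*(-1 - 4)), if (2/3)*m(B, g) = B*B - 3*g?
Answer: 68400/7 ≈ 9771.4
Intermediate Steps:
W(V, Q) = 6/7 + Q/7
m(B, g) = -9*g/2 + 3*B²/2 (m(B, g) = 3*(B*B - 3*g)/2 = 3*(B² - 3*g)/2 = -9*g/2 + 3*B²/2)
U(G) = -5 + (-29/7 + G/7)² (U(G) = -5 + (-5 + (6/7 + G/7))² = -5 + (-29/7 + G/7)²)
(-8*U(4))*(m(3 - 1*6, -4)*(-1 - 4)) = (-8*(-5 + (-29 + 4)²/49))*((-9/2*(-4) + 3*(3 - 1*6)²/2)*(-1 - 4)) = (-8*(-5 + (1/49)*(-25)²))*((18 + 3*(3 - 6)²/2)*(-5)) = (-8*(-5 + (1/49)*625))*((18 + (3/2)*(-3)²)*(-5)) = (-8*(-5 + 625/49))*((18 + (3/2)*9)*(-5)) = (-8*380/49)*((18 + 27/2)*(-5)) = -13680*(-5)/7 = -3040/49*(-315/2) = 68400/7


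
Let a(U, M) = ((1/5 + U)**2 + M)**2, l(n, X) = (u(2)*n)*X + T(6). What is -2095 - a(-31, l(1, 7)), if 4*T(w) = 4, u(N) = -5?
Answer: -524163331/625 ≈ -8.3866e+5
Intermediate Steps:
T(w) = 1 (T(w) = (1/4)*4 = 1)
l(n, X) = 1 - 5*X*n (l(n, X) = (-5*n)*X + 1 = -5*X*n + 1 = 1 - 5*X*n)
a(U, M) = (M + (1/5 + U)**2)**2 (a(U, M) = ((1/5 + U)**2 + M)**2 = (M + (1/5 + U)**2)**2)
-2095 - a(-31, l(1, 7)) = -2095 - ((1 + 5*(-31))**2 + 25*(1 - 5*7*1))**2/625 = -2095 - ((1 - 155)**2 + 25*(1 - 35))**2/625 = -2095 - ((-154)**2 + 25*(-34))**2/625 = -2095 - (23716 - 850)**2/625 = -2095 - 22866**2/625 = -2095 - 522853956/625 = -524163331/625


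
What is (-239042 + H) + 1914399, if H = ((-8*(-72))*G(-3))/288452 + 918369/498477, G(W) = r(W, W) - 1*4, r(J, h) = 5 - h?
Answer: 20074524969836702/11982223967 ≈ 1.6754e+6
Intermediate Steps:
G(W) = 1 - W (G(W) = (5 - W) - 1*4 = (5 - W) - 4 = 1 - W)
H = 22171155483/11982223967 (H = ((-8*(-72))*(1 - 1*(-3)))/288452 + 918369/498477 = (576*(1 + 3))*(1/288452) + 918369*(1/498477) = (576*4)*(1/288452) + 306123/166159 = 2304*(1/288452) + 306123/166159 = 576/72113 + 306123/166159 = 22171155483/11982223967 ≈ 1.8503)
(-239042 + H) + 1914399 = (-239042 + 22171155483/11982223967) + 1914399 = -2864232610364131/11982223967 + 1914399 = 20074524969836702/11982223967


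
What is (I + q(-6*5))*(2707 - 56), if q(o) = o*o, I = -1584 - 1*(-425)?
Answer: -686609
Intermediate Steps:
I = -1159 (I = -1584 + 425 = -1159)
q(o) = o**2
(I + q(-6*5))*(2707 - 56) = (-1159 + (-6*5)**2)*(2707 - 56) = (-1159 + (-30)**2)*2651 = (-1159 + 900)*2651 = -259*2651 = -686609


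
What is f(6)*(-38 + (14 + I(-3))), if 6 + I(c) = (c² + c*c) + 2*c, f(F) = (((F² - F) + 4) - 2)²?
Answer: -18432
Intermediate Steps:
f(F) = (2 + F² - F)² (f(F) = ((4 + F² - F) - 2)² = (2 + F² - F)²)
I(c) = -6 + 2*c + 2*c² (I(c) = -6 + ((c² + c*c) + 2*c) = -6 + ((c² + c²) + 2*c) = -6 + (2*c² + 2*c) = -6 + (2*c + 2*c²) = -6 + 2*c + 2*c²)
f(6)*(-38 + (14 + I(-3))) = (2 + 6² - 1*6)²*(-38 + (14 + (-6 + 2*(-3) + 2*(-3)²))) = (2 + 36 - 6)²*(-38 + (14 + (-6 - 6 + 2*9))) = 32²*(-38 + (14 + (-6 - 6 + 18))) = 1024*(-38 + (14 + 6)) = 1024*(-38 + 20) = 1024*(-18) = -18432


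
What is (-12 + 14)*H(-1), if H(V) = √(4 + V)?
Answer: 2*√3 ≈ 3.4641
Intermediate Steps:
(-12 + 14)*H(-1) = (-12 + 14)*√(4 - 1) = 2*√3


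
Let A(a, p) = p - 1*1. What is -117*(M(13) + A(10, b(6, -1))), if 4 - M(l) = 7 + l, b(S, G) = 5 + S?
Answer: 702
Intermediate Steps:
M(l) = -3 - l (M(l) = 4 - (7 + l) = 4 + (-7 - l) = -3 - l)
A(a, p) = -1 + p (A(a, p) = p - 1 = -1 + p)
-117*(M(13) + A(10, b(6, -1))) = -117*((-3 - 1*13) + (-1 + (5 + 6))) = -117*((-3 - 13) + (-1 + 11)) = -117*(-16 + 10) = -117*(-6) = 702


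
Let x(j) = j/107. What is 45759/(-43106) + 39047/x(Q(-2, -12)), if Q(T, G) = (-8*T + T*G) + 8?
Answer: 12863994403/147792 ≈ 87041.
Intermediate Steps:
Q(T, G) = 8 - 8*T + G*T (Q(T, G) = (-8*T + G*T) + 8 = 8 - 8*T + G*T)
x(j) = j/107 (x(j) = j*(1/107) = j/107)
45759/(-43106) + 39047/x(Q(-2, -12)) = 45759/(-43106) + 39047/(((8 - 8*(-2) - 12*(-2))/107)) = 45759*(-1/43106) + 39047/(((8 + 16 + 24)/107)) = -6537/6158 + 39047/(((1/107)*48)) = -6537/6158 + 39047/(48/107) = -6537/6158 + 39047*(107/48) = -6537/6158 + 4178029/48 = 12863994403/147792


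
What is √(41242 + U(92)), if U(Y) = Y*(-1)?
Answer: 5*√1646 ≈ 202.85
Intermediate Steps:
U(Y) = -Y
√(41242 + U(92)) = √(41242 - 1*92) = √(41242 - 92) = √41150 = 5*√1646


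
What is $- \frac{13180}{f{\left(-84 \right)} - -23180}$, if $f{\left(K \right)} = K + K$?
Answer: $- \frac{3295}{5753} \approx -0.57274$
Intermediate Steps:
$f{\left(K \right)} = 2 K$
$- \frac{13180}{f{\left(-84 \right)} - -23180} = - \frac{13180}{2 \left(-84\right) - -23180} = - \frac{13180}{-168 + 23180} = - \frac{13180}{23012} = \left(-13180\right) \frac{1}{23012} = - \frac{3295}{5753}$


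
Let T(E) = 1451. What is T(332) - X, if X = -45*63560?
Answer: 2861651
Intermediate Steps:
X = -2860200
T(332) - X = 1451 - 1*(-2860200) = 1451 + 2860200 = 2861651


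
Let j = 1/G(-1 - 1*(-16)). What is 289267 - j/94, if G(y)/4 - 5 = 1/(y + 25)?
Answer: 2732705344/9447 ≈ 2.8927e+5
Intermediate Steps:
G(y) = 20 + 4/(25 + y) (G(y) = 20 + 4/(y + 25) = 20 + 4/(25 + y))
j = 10/201 (j = 1/(4*(126 + 5*(-1 - 1*(-16)))/(25 + (-1 - 1*(-16)))) = 1/(4*(126 + 5*(-1 + 16))/(25 + (-1 + 16))) = 1/(4*(126 + 5*15)/(25 + 15)) = 1/(4*(126 + 75)/40) = 1/(4*(1/40)*201) = 1/(201/10) = 10/201 ≈ 0.049751)
289267 - j/94 = 289267 - 10/(201*94) = 289267 - 1*5/9447 = 289267 - 5/9447 = 2732705344/9447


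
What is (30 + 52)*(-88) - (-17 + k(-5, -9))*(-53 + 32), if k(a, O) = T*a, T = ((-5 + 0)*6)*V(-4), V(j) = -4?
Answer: -20173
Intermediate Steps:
T = 120 (T = ((-5 + 0)*6)*(-4) = -5*6*(-4) = -30*(-4) = 120)
k(a, O) = 120*a
(30 + 52)*(-88) - (-17 + k(-5, -9))*(-53 + 32) = (30 + 52)*(-88) - (-17 + 120*(-5))*(-53 + 32) = 82*(-88) - (-17 - 600)*(-21) = -7216 - (-617)*(-21) = -7216 - 1*12957 = -7216 - 12957 = -20173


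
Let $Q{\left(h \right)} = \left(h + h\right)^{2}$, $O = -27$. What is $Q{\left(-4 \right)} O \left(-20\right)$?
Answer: $34560$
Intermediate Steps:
$Q{\left(h \right)} = 4 h^{2}$ ($Q{\left(h \right)} = \left(2 h\right)^{2} = 4 h^{2}$)
$Q{\left(-4 \right)} O \left(-20\right) = 4 \left(-4\right)^{2} \left(-27\right) \left(-20\right) = 4 \cdot 16 \left(-27\right) \left(-20\right) = 64 \left(-27\right) \left(-20\right) = \left(-1728\right) \left(-20\right) = 34560$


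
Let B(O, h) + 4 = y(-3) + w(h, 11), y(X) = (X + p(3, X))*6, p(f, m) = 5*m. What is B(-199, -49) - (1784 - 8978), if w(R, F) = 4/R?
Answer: 347014/49 ≈ 7081.9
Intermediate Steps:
y(X) = 36*X (y(X) = (X + 5*X)*6 = (6*X)*6 = 36*X)
B(O, h) = -112 + 4/h (B(O, h) = -4 + (36*(-3) + 4/h) = -4 + (-108 + 4/h) = -112 + 4/h)
B(-199, -49) - (1784 - 8978) = (-112 + 4/(-49)) - (1784 - 8978) = (-112 + 4*(-1/49)) - 1*(-7194) = (-112 - 4/49) + 7194 = -5492/49 + 7194 = 347014/49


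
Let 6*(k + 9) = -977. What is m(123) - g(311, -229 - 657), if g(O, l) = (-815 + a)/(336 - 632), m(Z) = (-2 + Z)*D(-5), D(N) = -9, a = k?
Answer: -1939985/1776 ≈ -1092.3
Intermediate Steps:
k = -1031/6 (k = -9 + (1/6)*(-977) = -9 - 977/6 = -1031/6 ≈ -171.83)
a = -1031/6 ≈ -171.83
m(Z) = 18 - 9*Z (m(Z) = (-2 + Z)*(-9) = 18 - 9*Z)
g(O, l) = 5921/1776 (g(O, l) = (-815 - 1031/6)/(336 - 632) = -5921/6/(-296) = -5921/6*(-1/296) = 5921/1776)
m(123) - g(311, -229 - 657) = (18 - 9*123) - 1*5921/1776 = (18 - 1107) - 5921/1776 = -1089 - 5921/1776 = -1939985/1776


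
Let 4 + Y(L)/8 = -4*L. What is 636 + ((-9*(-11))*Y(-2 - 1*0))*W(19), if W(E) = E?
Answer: 60828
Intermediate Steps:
Y(L) = -32 - 32*L (Y(L) = -32 + 8*(-4*L) = -32 - 32*L)
636 + ((-9*(-11))*Y(-2 - 1*0))*W(19) = 636 + ((-9*(-11))*(-32 - 32*(-2 - 1*0)))*19 = 636 + (99*(-32 - 32*(-2 + 0)))*19 = 636 + (99*(-32 - 32*(-2)))*19 = 636 + (99*(-32 + 64))*19 = 636 + (99*32)*19 = 636 + 3168*19 = 636 + 60192 = 60828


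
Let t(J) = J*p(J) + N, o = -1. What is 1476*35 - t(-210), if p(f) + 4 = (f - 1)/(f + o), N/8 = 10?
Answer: 50950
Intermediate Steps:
N = 80 (N = 8*10 = 80)
p(f) = -3 (p(f) = -4 + (f - 1)/(f - 1) = -4 + (-1 + f)/(-1 + f) = -4 + 1 = -3)
t(J) = 80 - 3*J (t(J) = J*(-3) + 80 = -3*J + 80 = 80 - 3*J)
1476*35 - t(-210) = 1476*35 - (80 - 3*(-210)) = 51660 - (80 + 630) = 51660 - 1*710 = 51660 - 710 = 50950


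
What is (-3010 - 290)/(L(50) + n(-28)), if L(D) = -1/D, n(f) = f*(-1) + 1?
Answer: -55000/483 ≈ -113.87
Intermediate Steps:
n(f) = 1 - f (n(f) = -f + 1 = 1 - f)
(-3010 - 290)/(L(50) + n(-28)) = (-3010 - 290)/(-1/50 + (1 - 1*(-28))) = -3300/(-1*1/50 + (1 + 28)) = -3300/(-1/50 + 29) = -3300/1449/50 = -3300*50/1449 = -55000/483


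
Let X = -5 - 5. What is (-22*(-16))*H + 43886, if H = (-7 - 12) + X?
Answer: 33678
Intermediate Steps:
X = -10
H = -29 (H = (-7 - 12) - 10 = -19 - 10 = -29)
(-22*(-16))*H + 43886 = -22*(-16)*(-29) + 43886 = 352*(-29) + 43886 = -10208 + 43886 = 33678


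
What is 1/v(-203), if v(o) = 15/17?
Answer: 17/15 ≈ 1.1333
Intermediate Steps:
v(o) = 15/17 (v(o) = 15*(1/17) = 15/17)
1/v(-203) = 1/(15/17) = 17/15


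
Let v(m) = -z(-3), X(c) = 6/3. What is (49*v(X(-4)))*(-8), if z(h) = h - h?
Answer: 0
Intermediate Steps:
X(c) = 2 (X(c) = 6*(⅓) = 2)
z(h) = 0
v(m) = 0 (v(m) = -1*0 = 0)
(49*v(X(-4)))*(-8) = (49*0)*(-8) = 0*(-8) = 0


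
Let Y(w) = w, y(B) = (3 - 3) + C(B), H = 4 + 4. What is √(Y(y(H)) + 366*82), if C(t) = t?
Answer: 2*√7505 ≈ 173.26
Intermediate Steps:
H = 8
y(B) = B (y(B) = (3 - 3) + B = 0 + B = B)
√(Y(y(H)) + 366*82) = √(8 + 366*82) = √(8 + 30012) = √30020 = 2*√7505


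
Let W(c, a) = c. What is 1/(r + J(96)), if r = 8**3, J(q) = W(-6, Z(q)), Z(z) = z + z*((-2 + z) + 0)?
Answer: 1/506 ≈ 0.0019763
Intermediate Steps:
Z(z) = z + z*(-2 + z)
J(q) = -6
r = 512
1/(r + J(96)) = 1/(512 - 6) = 1/506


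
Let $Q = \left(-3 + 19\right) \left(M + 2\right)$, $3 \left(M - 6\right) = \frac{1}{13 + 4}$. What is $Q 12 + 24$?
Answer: $\frac{26584}{17} \approx 1563.8$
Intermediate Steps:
$M = \frac{307}{51}$ ($M = 6 + \frac{1}{3 \left(13 + 4\right)} = 6 + \frac{1}{3 \cdot 17} = 6 + \frac{1}{3} \cdot \frac{1}{17} = 6 + \frac{1}{51} = \frac{307}{51} \approx 6.0196$)
$Q = \frac{6544}{51}$ ($Q = \left(-3 + 19\right) \left(\frac{307}{51} + 2\right) = 16 \cdot \frac{409}{51} = \frac{6544}{51} \approx 128.31$)
$Q 12 + 24 = \frac{6544}{51} \cdot 12 + 24 = \frac{26176}{17} + 24 = \frac{26584}{17}$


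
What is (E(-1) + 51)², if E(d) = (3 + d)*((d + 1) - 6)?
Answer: 1521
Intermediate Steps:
E(d) = (-5 + d)*(3 + d) (E(d) = (3 + d)*((1 + d) - 6) = (3 + d)*(-5 + d) = (-5 + d)*(3 + d))
(E(-1) + 51)² = ((-15 + (-1)² - 2*(-1)) + 51)² = ((-15 + 1 + 2) + 51)² = (-12 + 51)² = 39² = 1521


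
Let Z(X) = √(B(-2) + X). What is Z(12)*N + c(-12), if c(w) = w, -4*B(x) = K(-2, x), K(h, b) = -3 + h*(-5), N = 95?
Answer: -12 + 95*√41/2 ≈ 292.15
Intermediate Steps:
K(h, b) = -3 - 5*h
B(x) = -7/4 (B(x) = -(-3 - 5*(-2))/4 = -(-3 + 10)/4 = -¼*7 = -7/4)
Z(X) = √(-7/4 + X)
Z(12)*N + c(-12) = (√(-7 + 4*12)/2)*95 - 12 = (√(-7 + 48)/2)*95 - 12 = (√41/2)*95 - 12 = 95*√41/2 - 12 = -12 + 95*√41/2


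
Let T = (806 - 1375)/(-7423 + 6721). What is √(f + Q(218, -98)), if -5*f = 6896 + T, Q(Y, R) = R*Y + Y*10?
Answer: I*√28149186390/1170 ≈ 143.4*I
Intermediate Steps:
Q(Y, R) = 10*Y + R*Y (Q(Y, R) = R*Y + 10*Y = 10*Y + R*Y)
T = 569/702 (T = -569/(-702) = -569*(-1/702) = 569/702 ≈ 0.81054)
f = -4841561/3510 (f = -(6896 + 569/702)/5 = -⅕*4841561/702 = -4841561/3510 ≈ -1379.4)
√(f + Q(218, -98)) = √(-4841561/3510 + 218*(10 - 98)) = √(-4841561/3510 + 218*(-88)) = √(-4841561/3510 - 19184) = √(-72177401/3510) = I*√28149186390/1170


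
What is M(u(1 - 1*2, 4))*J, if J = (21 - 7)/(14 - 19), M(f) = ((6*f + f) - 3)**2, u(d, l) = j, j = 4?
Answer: -1750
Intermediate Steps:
u(d, l) = 4
M(f) = (-3 + 7*f)**2 (M(f) = (7*f - 3)**2 = (-3 + 7*f)**2)
J = -14/5 (J = 14/(-5) = 14*(-1/5) = -14/5 ≈ -2.8000)
M(u(1 - 1*2, 4))*J = (-3 + 7*4)**2*(-14/5) = (-3 + 28)**2*(-14/5) = 25**2*(-14/5) = 625*(-14/5) = -1750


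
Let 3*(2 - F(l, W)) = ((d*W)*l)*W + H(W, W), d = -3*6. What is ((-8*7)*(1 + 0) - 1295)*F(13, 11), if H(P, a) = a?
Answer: -38245459/3 ≈ -1.2748e+7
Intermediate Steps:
d = -18
F(l, W) = 2 - W/3 + 6*l*W² (F(l, W) = 2 - (((-18*W)*l)*W + W)/3 = 2 - ((-18*W*l)*W + W)/3 = 2 - (-18*l*W² + W)/3 = 2 - (W - 18*l*W²)/3 = 2 + (-W/3 + 6*l*W²) = 2 - W/3 + 6*l*W²)
((-8*7)*(1 + 0) - 1295)*F(13, 11) = ((-8*7)*(1 + 0) - 1295)*(2 - ⅓*11 + 6*13*11²) = (-56*1 - 1295)*(2 - 11/3 + 6*13*121) = (-56 - 1295)*(2 - 11/3 + 9438) = -1351*28309/3 = -38245459/3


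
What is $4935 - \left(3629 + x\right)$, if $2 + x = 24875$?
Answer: $-23567$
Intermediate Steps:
$x = 24873$ ($x = -2 + 24875 = 24873$)
$4935 - \left(3629 + x\right) = 4935 + \left(\left(7325 - 10954\right) - 24873\right) = 4935 - 28502 = -23567$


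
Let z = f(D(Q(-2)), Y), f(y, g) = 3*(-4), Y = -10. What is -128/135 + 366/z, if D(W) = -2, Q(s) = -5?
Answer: -8491/270 ≈ -31.448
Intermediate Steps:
f(y, g) = -12
z = -12
-128/135 + 366/z = -128/135 + 366/(-12) = -128*1/135 + 366*(-1/12) = -128/135 - 61/2 = -8491/270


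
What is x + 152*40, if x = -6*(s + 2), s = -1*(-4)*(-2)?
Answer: 6116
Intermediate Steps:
s = -8 (s = 4*(-2) = -8)
x = 36 (x = -6*(-8 + 2) = -6*(-6) = 36)
x + 152*40 = 36 + 152*40 = 36 + 6080 = 6116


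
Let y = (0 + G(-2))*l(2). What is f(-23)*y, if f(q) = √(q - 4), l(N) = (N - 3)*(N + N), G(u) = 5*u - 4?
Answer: 168*I*√3 ≈ 290.98*I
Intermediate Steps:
G(u) = -4 + 5*u
l(N) = 2*N*(-3 + N) (l(N) = (-3 + N)*(2*N) = 2*N*(-3 + N))
f(q) = √(-4 + q)
y = 56 (y = (0 + (-4 + 5*(-2)))*(2*2*(-3 + 2)) = (0 + (-4 - 10))*(2*2*(-1)) = (0 - 14)*(-4) = -14*(-4) = 56)
f(-23)*y = √(-4 - 23)*56 = √(-27)*56 = (3*I*√3)*56 = 168*I*√3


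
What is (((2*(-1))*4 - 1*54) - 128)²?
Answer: 36100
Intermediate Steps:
(((2*(-1))*4 - 1*54) - 128)² = ((-2*4 - 54) - 128)² = ((-8 - 54) - 128)² = (-62 - 128)² = (-190)² = 36100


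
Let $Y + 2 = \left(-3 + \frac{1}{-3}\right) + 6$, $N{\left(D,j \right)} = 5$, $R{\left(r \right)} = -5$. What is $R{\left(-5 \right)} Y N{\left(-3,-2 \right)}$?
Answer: $- \frac{50}{3} \approx -16.667$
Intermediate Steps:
$Y = \frac{2}{3}$ ($Y = -2 + \left(\left(-3 + \frac{1}{-3}\right) + 6\right) = -2 + \left(\left(-3 - \frac{1}{3}\right) + 6\right) = -2 + \left(- \frac{10}{3} + 6\right) = -2 + \frac{8}{3} = \frac{2}{3} \approx 0.66667$)
$R{\left(-5 \right)} Y N{\left(-3,-2 \right)} = \left(-5\right) \frac{2}{3} \cdot 5 = \left(- \frac{10}{3}\right) 5 = - \frac{50}{3}$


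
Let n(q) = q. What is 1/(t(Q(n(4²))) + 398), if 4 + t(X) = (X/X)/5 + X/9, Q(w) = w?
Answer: 45/17819 ≈ 0.0025254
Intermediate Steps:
t(X) = -19/5 + X/9 (t(X) = -4 + ((X/X)/5 + X/9) = -4 + (1*(⅕) + X*(⅑)) = -4 + (⅕ + X/9) = -19/5 + X/9)
1/(t(Q(n(4²))) + 398) = 1/((-19/5 + (⅑)*4²) + 398) = 1/((-19/5 + (⅑)*16) + 398) = 1/((-19/5 + 16/9) + 398) = 1/(-91/45 + 398) = 1/(17819/45) = 45/17819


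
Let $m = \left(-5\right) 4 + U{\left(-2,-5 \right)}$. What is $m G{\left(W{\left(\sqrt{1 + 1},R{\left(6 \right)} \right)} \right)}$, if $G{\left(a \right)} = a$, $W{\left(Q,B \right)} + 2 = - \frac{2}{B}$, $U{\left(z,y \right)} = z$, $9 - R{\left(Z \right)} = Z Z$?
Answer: $\frac{1144}{27} \approx 42.37$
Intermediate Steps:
$R{\left(Z \right)} = 9 - Z^{2}$ ($R{\left(Z \right)} = 9 - Z Z = 9 - Z^{2}$)
$W{\left(Q,B \right)} = -2 - \frac{2}{B}$
$m = -22$ ($m = \left(-5\right) 4 - 2 = -20 - 2 = -22$)
$m G{\left(W{\left(\sqrt{1 + 1},R{\left(6 \right)} \right)} \right)} = - 22 \left(-2 - \frac{2}{9 - 6^{2}}\right) = - 22 \left(-2 - \frac{2}{9 - 36}\right) = - 22 \left(-2 - \frac{2}{-27}\right) = - 22 \left(-2 - - \frac{2}{27}\right) = - 22 \left(-2 + \frac{2}{27}\right) = \left(-22\right) \left(- \frac{52}{27}\right) = \frac{1144}{27}$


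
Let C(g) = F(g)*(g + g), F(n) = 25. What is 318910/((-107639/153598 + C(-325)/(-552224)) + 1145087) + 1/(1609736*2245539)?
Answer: 24444673635116903842658987867/87771664694348800648005470088 ≈ 0.27850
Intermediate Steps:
C(g) = 50*g (C(g) = 25*(g + g) = 25*(2*g) = 50*g)
318910/((-107639/153598 + C(-325)/(-552224)) + 1145087) + 1/(1609736*2245539) = 318910/((-107639/153598 + (50*(-325))/(-552224)) + 1145087) + 1/(1609736*2245539) = 318910/((-107639*1/153598 - 16250*(-1/552224)) + 1145087) + (1/1609736)*(1/2245539) = 318910/((-107639/153598 + 8125/276112) + 1145087) + 1/3614724967704 = 318910/(-14236217909/21205125488 + 1145087) + 1/3614724967704 = 318910/(24281699293459547/21205125488) + 1/3614724967704 = 318910*(21205125488/24281699293459547) + 1/3614724967704 = 6762526569378080/24281699293459547 + 1/3614724967704 = 24444673635116903842658987867/87771664694348800648005470088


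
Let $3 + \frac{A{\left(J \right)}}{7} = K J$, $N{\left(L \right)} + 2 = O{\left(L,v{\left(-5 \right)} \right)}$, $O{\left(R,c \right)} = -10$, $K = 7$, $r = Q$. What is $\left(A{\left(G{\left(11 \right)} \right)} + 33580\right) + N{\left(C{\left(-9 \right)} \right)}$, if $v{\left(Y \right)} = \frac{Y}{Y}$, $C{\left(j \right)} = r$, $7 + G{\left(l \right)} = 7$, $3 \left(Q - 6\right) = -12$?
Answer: $33547$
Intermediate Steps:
$Q = 2$ ($Q = 6 + \frac{1}{3} \left(-12\right) = 6 - 4 = 2$)
$r = 2$
$G{\left(l \right)} = 0$ ($G{\left(l \right)} = -7 + 7 = 0$)
$C{\left(j \right)} = 2$
$v{\left(Y \right)} = 1$
$N{\left(L \right)} = -12$ ($N{\left(L \right)} = -2 - 10 = -12$)
$A{\left(J \right)} = -21 + 49 J$ ($A{\left(J \right)} = -21 + 7 \cdot 7 J = -21 + 49 J$)
$\left(A{\left(G{\left(11 \right)} \right)} + 33580\right) + N{\left(C{\left(-9 \right)} \right)} = \left(\left(-21 + 49 \cdot 0\right) + 33580\right) - 12 = \left(\left(-21 + 0\right) + 33580\right) - 12 = \left(-21 + 33580\right) - 12 = 33559 - 12 = 33547$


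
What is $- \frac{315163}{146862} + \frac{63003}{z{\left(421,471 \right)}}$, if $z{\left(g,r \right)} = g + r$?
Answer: $\frac{4485810595}{65500452} \approx 68.485$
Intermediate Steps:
$- \frac{315163}{146862} + \frac{63003}{z{\left(421,471 \right)}} = - \frac{315163}{146862} + \frac{63003}{421 + 471} = \left(-315163\right) \frac{1}{146862} + \frac{63003}{892} = - \frac{315163}{146862} + 63003 \cdot \frac{1}{892} = - \frac{315163}{146862} + \frac{63003}{892} = \frac{4485810595}{65500452}$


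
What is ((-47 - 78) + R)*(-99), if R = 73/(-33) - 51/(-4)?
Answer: 45327/4 ≈ 11332.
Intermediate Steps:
R = 1391/132 (R = 73*(-1/33) - 51*(-¼) = -73/33 + 51/4 = 1391/132 ≈ 10.538)
((-47 - 78) + R)*(-99) = ((-47 - 78) + 1391/132)*(-99) = (-125 + 1391/132)*(-99) = -15109/132*(-99) = 45327/4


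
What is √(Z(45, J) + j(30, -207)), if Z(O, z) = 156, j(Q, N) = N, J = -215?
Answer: I*√51 ≈ 7.1414*I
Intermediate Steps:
√(Z(45, J) + j(30, -207)) = √(156 - 207) = √(-51) = I*√51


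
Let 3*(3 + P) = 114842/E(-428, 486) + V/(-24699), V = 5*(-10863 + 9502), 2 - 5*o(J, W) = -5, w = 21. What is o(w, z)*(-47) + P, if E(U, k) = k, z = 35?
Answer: 301852682/30009285 ≈ 10.059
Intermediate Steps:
o(J, W) = 7/5 (o(J, W) = ⅖ - ⅕*(-5) = ⅖ + 1 = 7/5)
V = -6805 (V = 5*(-1361) = -6805)
P = 455292727/6001857 (P = -3 + (114842/486 - 6805/(-24699))/3 = -3 + (114842*(1/486) - 6805*(-1/24699))/3 = -3 + (57421/243 + 6805/24699)/3 = -3 + (⅓)*(473298298/2000619) = -3 + 473298298/6001857 = 455292727/6001857 ≈ 75.859)
o(w, z)*(-47) + P = (7/5)*(-47) + 455292727/6001857 = -329/5 + 455292727/6001857 = 301852682/30009285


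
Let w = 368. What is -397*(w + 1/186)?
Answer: -27174253/186 ≈ -1.4610e+5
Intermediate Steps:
-397*(w + 1/186) = -397*(368 + 1/186) = -397*68449/186 = -27174253/186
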